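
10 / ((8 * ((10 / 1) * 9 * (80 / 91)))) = 91 / 5760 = 0.02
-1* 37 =-37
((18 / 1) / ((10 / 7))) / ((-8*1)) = -63 / 40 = -1.58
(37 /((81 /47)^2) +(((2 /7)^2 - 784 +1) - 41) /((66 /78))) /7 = -137.32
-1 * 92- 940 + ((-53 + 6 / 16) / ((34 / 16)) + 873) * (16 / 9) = 72824 / 153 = 475.97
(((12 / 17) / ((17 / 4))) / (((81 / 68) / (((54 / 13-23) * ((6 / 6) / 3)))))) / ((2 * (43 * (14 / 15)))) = -2800 / 256581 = -0.01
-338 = -338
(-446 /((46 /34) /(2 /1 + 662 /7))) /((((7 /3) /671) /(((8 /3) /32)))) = -859791218 /1127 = -762902.59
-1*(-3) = 3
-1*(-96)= 96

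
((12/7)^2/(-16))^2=81/2401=0.03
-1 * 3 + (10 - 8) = -1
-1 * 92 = -92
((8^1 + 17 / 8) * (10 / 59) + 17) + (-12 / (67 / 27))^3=-6698414693 / 70980068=-94.37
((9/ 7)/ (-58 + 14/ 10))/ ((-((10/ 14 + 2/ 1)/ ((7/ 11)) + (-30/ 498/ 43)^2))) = 1337464905/ 251133565514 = 0.01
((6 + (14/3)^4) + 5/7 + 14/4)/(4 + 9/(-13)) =146.47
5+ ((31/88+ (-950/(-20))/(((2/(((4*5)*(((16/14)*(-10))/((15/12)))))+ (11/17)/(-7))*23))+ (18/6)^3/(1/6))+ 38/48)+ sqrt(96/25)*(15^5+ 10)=3541525205/23902428+ 607508*sqrt(6)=1488232.78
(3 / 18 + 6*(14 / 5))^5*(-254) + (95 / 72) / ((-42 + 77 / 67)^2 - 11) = -807253714031377094323 / 2260443712500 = -357121794.08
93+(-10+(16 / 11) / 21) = 19189 / 231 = 83.07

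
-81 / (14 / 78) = -451.29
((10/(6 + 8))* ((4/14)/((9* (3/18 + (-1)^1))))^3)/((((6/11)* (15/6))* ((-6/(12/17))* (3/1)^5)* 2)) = 704/100425126375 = 0.00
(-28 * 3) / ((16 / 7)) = -36.75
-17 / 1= -17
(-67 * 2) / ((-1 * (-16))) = -67 / 8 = -8.38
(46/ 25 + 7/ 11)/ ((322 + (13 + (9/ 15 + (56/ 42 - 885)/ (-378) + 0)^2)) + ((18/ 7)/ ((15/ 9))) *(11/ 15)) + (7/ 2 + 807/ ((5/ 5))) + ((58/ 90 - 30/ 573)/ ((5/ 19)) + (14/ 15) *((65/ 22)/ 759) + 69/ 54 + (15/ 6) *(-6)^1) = 1059209871623556153749/ 1325605502292783525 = 799.04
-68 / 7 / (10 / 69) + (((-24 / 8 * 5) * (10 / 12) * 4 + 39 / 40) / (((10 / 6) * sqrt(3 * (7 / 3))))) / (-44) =-2346 / 35 + 5883 * sqrt(7) / 61600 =-66.78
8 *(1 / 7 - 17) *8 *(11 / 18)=-41536 / 63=-659.30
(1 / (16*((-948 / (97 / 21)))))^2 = 9409 / 101460086784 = 0.00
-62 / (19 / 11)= -682 / 19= -35.89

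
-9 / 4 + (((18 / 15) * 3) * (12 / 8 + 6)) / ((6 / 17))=297 / 4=74.25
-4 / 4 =-1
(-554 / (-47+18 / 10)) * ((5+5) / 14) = 6925 / 791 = 8.75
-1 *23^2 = -529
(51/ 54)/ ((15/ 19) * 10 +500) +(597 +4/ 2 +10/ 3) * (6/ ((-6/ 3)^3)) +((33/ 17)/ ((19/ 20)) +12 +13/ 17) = -6128641874/ 14026275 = -436.94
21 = 21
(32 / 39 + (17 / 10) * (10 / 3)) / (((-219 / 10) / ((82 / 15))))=-1.62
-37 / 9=-4.11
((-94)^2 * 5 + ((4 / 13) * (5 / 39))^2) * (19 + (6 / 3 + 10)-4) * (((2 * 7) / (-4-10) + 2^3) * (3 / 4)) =6262515.22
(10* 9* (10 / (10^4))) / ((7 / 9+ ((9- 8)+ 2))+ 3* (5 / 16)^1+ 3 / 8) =324 / 18325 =0.02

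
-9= -9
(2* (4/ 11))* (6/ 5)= 48/ 55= 0.87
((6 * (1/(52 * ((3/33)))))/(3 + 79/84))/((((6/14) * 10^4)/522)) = 422037/10757500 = 0.04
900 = 900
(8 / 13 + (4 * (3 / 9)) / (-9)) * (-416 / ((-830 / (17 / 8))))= 5576 / 11205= 0.50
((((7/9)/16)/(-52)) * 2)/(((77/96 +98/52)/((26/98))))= -13/70413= -0.00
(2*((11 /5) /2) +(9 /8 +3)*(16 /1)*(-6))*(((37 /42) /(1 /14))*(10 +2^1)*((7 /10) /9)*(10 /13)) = -2039884 /585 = -3486.98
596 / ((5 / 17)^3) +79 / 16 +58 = 46976243 / 2000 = 23488.12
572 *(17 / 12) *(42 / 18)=17017 / 9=1890.78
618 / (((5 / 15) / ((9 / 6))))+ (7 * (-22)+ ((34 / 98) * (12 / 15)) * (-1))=643547 / 245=2626.72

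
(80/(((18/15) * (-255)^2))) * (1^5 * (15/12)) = 10/7803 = 0.00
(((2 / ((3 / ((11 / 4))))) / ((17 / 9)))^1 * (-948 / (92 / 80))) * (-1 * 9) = 2815560 / 391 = 7200.92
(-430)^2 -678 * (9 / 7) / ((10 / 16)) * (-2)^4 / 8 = 182110.51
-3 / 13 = -0.23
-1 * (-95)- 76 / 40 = 93.10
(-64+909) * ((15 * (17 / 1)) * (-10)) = -2154750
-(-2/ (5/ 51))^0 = -1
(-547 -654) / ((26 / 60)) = -36030 / 13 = -2771.54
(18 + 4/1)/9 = 2.44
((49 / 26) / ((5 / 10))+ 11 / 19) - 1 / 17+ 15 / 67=1269722 / 281333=4.51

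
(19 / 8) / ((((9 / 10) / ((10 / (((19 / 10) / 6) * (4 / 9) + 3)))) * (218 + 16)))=2375 / 66144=0.04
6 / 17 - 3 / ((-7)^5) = 100893 / 285719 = 0.35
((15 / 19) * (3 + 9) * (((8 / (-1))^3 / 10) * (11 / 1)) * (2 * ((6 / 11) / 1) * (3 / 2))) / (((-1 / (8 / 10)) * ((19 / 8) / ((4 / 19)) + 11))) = 21233664 / 67735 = 313.48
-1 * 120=-120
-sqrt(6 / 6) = -1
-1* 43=-43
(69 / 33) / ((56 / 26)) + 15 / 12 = 171 / 77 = 2.22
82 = 82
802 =802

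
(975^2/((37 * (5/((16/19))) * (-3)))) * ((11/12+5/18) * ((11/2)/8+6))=-97196125/8436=-11521.59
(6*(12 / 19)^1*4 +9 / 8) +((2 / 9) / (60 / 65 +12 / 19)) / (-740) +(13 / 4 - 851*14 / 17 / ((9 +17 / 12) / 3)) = -182.30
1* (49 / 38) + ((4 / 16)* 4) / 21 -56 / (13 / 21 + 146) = 2346845 / 2457042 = 0.96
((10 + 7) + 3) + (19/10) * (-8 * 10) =-132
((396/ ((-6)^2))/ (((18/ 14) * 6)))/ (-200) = -77/ 10800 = -0.01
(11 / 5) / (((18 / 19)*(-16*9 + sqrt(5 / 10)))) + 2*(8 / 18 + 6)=24023084 / 1866195 - 209*sqrt(2) / 3732390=12.87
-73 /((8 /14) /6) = -1533 /2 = -766.50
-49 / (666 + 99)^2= -49 / 585225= -0.00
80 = 80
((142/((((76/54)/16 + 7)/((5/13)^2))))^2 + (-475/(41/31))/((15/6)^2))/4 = -33404299541269/2744780674961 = -12.17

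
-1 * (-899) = 899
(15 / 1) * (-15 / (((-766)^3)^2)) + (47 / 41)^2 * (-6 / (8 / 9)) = -3012118867719195665697 / 339578613861540652096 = -8.87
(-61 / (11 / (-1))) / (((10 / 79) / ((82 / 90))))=197579 / 4950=39.91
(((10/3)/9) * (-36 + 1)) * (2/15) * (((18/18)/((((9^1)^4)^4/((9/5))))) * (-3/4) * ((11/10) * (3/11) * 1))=7/18530201888518410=0.00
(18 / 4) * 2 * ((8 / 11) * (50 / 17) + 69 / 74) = 382527 / 13838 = 27.64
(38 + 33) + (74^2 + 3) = 5550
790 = 790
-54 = -54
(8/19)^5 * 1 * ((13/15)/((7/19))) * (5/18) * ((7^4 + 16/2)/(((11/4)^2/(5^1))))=13.77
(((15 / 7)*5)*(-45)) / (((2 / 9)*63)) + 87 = 5151 / 98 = 52.56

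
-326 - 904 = -1230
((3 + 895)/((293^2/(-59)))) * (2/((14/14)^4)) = -1.23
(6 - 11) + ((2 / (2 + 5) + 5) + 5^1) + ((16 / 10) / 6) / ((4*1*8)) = 4447 / 840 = 5.29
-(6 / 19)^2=-36 / 361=-0.10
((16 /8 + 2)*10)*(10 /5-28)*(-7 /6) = 3640 /3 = 1213.33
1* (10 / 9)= 10 / 9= 1.11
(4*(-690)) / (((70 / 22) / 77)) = -66792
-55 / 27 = -2.04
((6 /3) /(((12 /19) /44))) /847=38 /231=0.16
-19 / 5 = -3.80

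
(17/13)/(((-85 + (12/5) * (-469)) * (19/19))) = -85/78689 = -0.00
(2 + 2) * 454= 1816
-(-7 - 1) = 8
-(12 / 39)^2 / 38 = -8 / 3211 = -0.00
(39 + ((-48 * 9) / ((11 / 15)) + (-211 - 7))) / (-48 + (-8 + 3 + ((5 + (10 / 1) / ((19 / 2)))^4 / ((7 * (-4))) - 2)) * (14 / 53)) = 116714705674 / 9498684679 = 12.29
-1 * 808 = -808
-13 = -13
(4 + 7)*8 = 88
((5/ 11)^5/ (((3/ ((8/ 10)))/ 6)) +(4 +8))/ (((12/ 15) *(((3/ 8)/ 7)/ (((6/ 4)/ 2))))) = 33908210/ 161051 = 210.54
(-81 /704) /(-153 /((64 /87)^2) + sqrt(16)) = 5184 /12558403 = 0.00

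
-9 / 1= -9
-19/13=-1.46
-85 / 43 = -1.98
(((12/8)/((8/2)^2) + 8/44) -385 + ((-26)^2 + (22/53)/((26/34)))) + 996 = 1287.82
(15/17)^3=3375/4913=0.69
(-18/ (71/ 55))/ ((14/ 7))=-495/ 71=-6.97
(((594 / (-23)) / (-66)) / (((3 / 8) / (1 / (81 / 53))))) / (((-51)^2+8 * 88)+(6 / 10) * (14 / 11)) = 23320 / 112908357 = 0.00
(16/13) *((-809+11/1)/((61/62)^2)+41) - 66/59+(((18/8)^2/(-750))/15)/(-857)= -3632238078384149/3762898460000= -965.28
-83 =-83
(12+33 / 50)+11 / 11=683 / 50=13.66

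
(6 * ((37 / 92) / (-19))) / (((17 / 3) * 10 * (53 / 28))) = -2331 / 1968685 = -0.00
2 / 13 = 0.15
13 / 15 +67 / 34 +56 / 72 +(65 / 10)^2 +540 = 1792747 / 3060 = 585.87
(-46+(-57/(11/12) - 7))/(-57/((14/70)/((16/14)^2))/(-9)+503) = -0.21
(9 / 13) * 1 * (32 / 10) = 144 / 65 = 2.22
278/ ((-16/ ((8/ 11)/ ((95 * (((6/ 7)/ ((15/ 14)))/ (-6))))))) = 417/ 418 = 1.00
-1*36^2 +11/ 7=-9061/ 7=-1294.43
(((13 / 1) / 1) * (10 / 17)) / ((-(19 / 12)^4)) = -2695680 / 2215457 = -1.22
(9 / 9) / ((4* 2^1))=1 / 8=0.12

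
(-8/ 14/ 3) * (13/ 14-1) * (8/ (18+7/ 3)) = 0.01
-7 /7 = -1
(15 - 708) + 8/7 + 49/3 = -14186/21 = -675.52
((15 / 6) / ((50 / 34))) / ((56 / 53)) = 901 / 560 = 1.61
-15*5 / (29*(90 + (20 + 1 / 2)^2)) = -300 / 59189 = -0.01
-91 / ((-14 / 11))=143 / 2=71.50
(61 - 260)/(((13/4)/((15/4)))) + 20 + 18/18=-2712/13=-208.62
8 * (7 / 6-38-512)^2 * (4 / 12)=21687698 / 27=803248.07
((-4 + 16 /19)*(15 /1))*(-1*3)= 2700 /19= 142.11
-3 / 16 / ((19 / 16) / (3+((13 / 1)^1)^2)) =-516 / 19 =-27.16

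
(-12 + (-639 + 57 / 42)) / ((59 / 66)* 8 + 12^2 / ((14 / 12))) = -300135 / 60328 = -4.98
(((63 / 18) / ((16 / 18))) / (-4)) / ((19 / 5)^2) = -1575 / 23104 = -0.07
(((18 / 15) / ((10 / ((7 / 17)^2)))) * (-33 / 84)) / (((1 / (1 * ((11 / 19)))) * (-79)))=2541 / 43378900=0.00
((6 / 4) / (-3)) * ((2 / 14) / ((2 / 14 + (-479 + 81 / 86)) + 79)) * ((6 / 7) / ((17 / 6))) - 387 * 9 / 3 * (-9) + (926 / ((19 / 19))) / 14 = 33388491438 / 3175277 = 10515.14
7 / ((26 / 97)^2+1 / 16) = 1053808 / 20225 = 52.10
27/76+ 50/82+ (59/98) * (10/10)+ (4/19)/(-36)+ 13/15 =16681421/6870780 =2.43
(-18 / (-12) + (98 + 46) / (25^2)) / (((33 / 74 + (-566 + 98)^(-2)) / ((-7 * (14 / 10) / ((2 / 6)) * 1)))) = -1288360166184 / 11293540625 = -114.08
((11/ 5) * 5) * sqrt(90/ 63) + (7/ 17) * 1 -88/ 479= 1857/ 8143 + 11 * sqrt(70)/ 7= 13.38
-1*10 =-10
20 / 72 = 5 / 18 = 0.28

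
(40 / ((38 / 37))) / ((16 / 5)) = 925 / 76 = 12.17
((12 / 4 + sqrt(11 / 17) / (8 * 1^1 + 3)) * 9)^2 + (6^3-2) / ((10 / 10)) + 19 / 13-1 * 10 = 486 * sqrt(187) / 187 + 2272729 / 2431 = 970.43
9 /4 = 2.25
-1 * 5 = -5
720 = 720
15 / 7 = 2.14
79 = 79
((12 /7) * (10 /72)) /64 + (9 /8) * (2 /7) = 437 /1344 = 0.33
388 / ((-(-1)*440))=97 / 110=0.88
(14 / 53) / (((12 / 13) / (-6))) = -91 / 53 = -1.72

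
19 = 19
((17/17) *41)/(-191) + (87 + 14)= 19250/191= 100.79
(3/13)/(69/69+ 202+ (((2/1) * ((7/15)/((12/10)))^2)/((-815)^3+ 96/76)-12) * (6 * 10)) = -833127452181/1866483202157197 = -0.00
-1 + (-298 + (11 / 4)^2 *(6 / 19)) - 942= -188269 / 152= -1238.61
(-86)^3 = -636056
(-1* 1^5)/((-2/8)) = 4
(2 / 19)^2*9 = 36 / 361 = 0.10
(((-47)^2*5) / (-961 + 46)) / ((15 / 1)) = -2209 / 2745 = -0.80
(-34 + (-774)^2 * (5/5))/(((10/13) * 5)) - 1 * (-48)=3894973/25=155798.92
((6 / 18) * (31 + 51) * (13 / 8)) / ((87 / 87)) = 44.42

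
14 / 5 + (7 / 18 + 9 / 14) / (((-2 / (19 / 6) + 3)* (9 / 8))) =81322 / 25515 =3.19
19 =19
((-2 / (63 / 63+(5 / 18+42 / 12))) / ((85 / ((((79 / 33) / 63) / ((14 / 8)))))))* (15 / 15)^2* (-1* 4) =2528 / 5910135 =0.00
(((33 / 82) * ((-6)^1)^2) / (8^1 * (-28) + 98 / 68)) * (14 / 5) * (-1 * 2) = 80784 / 221605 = 0.36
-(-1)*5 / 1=5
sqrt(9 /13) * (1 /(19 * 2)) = 3 * sqrt(13) /494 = 0.02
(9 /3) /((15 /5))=1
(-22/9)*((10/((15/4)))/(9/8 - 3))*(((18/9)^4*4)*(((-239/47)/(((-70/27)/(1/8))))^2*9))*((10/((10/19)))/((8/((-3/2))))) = -5802008454/13530125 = -428.82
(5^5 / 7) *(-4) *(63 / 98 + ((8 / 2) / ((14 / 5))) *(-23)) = 2818750 / 49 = 57525.51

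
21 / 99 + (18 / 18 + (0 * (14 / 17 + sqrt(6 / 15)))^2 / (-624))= 40 / 33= 1.21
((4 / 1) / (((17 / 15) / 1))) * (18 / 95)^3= 69984 / 2915075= 0.02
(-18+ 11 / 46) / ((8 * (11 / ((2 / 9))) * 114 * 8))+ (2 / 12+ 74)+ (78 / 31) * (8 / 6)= 2101250699 / 27105408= 77.52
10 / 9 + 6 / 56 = 307 / 252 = 1.22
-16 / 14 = -1.14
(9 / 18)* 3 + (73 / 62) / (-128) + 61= 495927 / 7936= 62.49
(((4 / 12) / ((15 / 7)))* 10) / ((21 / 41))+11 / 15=509 / 135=3.77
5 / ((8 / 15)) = 75 / 8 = 9.38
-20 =-20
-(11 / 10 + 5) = -61 / 10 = -6.10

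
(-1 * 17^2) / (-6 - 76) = 289 / 82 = 3.52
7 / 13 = 0.54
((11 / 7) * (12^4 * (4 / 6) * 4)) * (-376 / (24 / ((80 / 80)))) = -9529344 / 7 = -1361334.86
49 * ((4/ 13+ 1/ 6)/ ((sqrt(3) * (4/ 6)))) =20.13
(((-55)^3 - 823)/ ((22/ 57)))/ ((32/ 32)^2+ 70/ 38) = -30179239/ 198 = -152420.40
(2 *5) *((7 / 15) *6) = 28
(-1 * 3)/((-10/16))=24/5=4.80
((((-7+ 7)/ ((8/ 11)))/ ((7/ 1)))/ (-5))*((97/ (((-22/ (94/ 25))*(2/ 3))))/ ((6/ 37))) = 0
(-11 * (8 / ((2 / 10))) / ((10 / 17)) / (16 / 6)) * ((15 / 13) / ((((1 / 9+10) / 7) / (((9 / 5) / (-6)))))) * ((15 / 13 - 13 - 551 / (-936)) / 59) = -53201313 / 4147936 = -12.83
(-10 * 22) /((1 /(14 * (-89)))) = 274120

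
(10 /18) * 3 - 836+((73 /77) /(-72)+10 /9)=-513273 /616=-833.24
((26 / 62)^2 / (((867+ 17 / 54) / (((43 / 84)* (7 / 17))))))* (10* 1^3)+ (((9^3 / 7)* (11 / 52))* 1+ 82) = 5794760794385 / 55702439156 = 104.03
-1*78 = -78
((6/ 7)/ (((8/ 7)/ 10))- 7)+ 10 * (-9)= -179/ 2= -89.50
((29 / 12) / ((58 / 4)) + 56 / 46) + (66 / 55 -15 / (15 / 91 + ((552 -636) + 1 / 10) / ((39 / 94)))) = 126472462 / 47576535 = 2.66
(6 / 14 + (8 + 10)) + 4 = 157 / 7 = 22.43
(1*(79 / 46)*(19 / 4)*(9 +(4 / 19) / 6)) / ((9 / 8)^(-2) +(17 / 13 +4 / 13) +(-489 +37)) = -14280435 / 87109832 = -0.16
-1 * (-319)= 319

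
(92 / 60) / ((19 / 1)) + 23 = 6578 / 285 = 23.08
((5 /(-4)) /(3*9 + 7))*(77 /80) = -77 /2176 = -0.04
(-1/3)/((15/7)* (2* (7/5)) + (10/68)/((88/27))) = -2992/54261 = -0.06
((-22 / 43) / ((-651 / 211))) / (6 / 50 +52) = 116050 / 36474879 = 0.00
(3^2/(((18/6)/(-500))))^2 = 2250000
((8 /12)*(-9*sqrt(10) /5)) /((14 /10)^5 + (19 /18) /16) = -1080000*sqrt(10) /4899791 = -0.70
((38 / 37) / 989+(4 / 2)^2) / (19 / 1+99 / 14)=409948 / 2671289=0.15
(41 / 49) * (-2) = -82 / 49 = -1.67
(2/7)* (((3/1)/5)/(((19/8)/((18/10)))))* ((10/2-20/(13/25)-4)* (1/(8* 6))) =-4383/43225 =-0.10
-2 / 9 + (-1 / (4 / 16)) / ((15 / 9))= -118 / 45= -2.62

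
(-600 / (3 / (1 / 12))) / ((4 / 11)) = -275 / 6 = -45.83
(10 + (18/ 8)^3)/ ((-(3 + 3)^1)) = -1369/ 384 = -3.57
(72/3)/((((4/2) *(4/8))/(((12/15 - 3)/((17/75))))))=-232.94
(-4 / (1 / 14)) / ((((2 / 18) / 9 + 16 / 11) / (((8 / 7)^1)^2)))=-456192 / 9149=-49.86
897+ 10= 907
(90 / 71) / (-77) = -90 / 5467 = -0.02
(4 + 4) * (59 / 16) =59 / 2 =29.50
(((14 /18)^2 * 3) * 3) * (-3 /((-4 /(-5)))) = -245 /12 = -20.42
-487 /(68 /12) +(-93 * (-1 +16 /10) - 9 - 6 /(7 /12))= -95811 /595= -161.03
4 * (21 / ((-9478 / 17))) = -102 / 677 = -0.15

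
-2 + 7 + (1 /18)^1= 91 /18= 5.06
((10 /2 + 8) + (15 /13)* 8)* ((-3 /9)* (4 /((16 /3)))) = -289 /52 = -5.56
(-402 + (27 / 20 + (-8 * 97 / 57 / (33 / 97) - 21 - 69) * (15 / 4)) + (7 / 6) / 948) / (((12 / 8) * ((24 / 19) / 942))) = -828881493563 / 1877040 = -441589.68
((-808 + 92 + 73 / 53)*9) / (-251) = 340875 / 13303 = 25.62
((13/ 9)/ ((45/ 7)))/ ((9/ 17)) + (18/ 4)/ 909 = 316139/ 736290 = 0.43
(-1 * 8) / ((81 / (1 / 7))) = -8 / 567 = -0.01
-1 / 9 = -0.11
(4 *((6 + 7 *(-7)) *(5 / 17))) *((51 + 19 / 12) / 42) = -135665 / 2142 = -63.34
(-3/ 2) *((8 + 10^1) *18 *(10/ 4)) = -1215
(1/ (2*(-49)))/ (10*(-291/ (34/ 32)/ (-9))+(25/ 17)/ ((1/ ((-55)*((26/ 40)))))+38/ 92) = -2346/ 57972047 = -0.00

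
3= 3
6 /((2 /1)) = 3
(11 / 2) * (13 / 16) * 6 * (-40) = -2145 / 2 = -1072.50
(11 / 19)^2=121 / 361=0.34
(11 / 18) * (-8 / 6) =-22 / 27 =-0.81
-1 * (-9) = 9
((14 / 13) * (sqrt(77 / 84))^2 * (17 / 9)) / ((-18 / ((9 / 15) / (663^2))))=-77 / 544548420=-0.00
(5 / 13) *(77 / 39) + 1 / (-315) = 40256 / 53235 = 0.76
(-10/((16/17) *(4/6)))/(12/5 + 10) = -1275/992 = -1.29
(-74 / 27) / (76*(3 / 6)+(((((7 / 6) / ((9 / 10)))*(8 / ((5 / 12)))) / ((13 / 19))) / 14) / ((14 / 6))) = -3367 / 48051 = -0.07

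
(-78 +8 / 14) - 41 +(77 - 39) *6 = 767 / 7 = 109.57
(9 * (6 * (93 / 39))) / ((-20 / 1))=-837 / 130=-6.44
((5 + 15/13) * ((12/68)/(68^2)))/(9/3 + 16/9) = 135/2746367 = 0.00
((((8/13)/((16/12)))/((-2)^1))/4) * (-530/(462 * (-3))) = -265/12012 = -0.02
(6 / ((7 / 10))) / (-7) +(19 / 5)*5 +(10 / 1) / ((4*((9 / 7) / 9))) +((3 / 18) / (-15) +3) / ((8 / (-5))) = 235723 / 7056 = 33.41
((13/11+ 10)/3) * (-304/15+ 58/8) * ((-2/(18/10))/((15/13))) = 37843/810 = 46.72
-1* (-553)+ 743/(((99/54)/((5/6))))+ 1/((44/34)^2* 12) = 890.78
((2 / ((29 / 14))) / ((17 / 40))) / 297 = 1120 / 146421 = 0.01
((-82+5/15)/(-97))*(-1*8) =-1960/291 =-6.74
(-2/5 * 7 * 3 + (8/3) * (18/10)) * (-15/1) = 54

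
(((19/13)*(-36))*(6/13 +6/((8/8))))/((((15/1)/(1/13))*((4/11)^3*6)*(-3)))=177023/87880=2.01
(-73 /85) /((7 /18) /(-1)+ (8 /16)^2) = 2628 /425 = 6.18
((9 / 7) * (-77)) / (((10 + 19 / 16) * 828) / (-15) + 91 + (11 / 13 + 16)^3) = -4350060 / 186932573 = -0.02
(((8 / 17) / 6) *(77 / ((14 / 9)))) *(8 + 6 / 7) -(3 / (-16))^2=1046481 / 30464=34.35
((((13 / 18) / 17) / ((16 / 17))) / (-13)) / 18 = -1 / 5184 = -0.00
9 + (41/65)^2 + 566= 575.40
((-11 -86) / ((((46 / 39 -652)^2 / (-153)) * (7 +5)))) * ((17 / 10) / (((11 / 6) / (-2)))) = -383743737 / 70867051640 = -0.01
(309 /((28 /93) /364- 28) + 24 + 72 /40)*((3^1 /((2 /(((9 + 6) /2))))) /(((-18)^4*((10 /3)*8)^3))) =416479 /4991533056000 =0.00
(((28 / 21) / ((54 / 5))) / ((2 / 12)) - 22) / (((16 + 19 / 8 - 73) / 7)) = 32144 / 11799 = 2.72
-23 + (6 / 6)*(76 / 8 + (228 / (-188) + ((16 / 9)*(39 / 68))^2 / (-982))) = -1766343941 / 120046554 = -14.71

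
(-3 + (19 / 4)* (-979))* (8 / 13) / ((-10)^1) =18613 / 65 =286.35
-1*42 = -42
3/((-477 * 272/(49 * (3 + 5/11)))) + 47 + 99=34727213/237864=146.00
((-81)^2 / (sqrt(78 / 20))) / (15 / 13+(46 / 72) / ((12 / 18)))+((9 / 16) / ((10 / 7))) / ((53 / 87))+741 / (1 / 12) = 52488 * sqrt(390) / 659+75409641 / 8480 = 10465.57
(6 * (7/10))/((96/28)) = 49/40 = 1.22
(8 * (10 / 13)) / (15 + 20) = 16 / 91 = 0.18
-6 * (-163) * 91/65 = 6846/5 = 1369.20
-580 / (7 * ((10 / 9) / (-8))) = 4176 / 7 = 596.57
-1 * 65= -65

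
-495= -495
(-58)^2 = 3364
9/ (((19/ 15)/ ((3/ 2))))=405/ 38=10.66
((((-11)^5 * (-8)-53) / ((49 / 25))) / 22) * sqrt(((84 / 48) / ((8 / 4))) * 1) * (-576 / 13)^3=-769401483264000 * sqrt(14) / 1184183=-2431074203.27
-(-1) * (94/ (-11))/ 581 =-94/ 6391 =-0.01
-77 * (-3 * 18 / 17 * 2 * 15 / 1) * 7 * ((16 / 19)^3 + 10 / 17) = 120692685960 / 1982251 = 60886.68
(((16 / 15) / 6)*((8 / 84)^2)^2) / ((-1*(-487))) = 128 / 4262051115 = 0.00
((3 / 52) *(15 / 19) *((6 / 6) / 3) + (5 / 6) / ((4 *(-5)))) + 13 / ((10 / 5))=38375 / 5928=6.47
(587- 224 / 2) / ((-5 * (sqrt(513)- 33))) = 95 * sqrt(57) / 192 + 1045 / 192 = 9.18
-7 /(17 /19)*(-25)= 3325 /17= 195.59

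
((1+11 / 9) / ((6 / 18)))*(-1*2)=-40 / 3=-13.33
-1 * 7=-7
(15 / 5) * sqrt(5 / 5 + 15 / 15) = 3 * sqrt(2) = 4.24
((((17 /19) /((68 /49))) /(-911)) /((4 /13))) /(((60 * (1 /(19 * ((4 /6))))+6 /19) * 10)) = -637 /13992960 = -0.00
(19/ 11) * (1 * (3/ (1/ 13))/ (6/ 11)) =247/ 2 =123.50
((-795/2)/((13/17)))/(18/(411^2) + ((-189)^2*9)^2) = -253663035/50436706303985326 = -0.00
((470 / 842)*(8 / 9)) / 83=1880 / 314487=0.01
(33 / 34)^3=35937 / 39304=0.91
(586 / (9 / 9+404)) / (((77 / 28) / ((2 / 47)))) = 0.02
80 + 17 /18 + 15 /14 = 5167 /63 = 82.02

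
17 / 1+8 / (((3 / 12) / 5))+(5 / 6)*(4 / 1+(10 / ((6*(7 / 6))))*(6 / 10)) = 3802 / 21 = 181.05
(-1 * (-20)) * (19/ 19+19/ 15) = 136/ 3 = 45.33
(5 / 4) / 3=5 / 12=0.42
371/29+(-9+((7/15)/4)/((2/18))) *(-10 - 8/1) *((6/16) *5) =281.11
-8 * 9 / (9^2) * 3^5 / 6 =-36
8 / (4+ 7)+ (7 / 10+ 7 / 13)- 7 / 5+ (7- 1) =9389 / 1430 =6.57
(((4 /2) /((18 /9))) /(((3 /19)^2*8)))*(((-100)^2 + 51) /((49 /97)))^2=1984927094.41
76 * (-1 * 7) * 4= -2128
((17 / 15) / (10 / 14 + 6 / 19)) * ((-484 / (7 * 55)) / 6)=-7106 / 30825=-0.23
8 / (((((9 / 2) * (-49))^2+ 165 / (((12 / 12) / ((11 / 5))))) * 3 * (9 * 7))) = 32 / 37031337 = 0.00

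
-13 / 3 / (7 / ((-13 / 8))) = 169 / 168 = 1.01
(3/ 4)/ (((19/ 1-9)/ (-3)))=-9/ 40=-0.22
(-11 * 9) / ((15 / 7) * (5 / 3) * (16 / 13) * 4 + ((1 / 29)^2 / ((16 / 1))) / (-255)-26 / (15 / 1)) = -30912401520 / 4948820677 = -6.25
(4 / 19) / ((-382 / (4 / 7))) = -8 / 25403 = -0.00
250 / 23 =10.87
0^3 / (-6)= 0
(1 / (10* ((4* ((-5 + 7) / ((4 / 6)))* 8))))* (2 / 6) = 1 / 2880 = 0.00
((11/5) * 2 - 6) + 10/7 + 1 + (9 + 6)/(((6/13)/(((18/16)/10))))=5023/1120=4.48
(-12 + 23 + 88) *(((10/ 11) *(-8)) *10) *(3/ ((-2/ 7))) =75600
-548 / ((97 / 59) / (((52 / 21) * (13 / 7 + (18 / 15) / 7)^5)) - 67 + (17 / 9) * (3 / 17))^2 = -151118371787366663570388783168 / 1224904789703461100734190475625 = -0.12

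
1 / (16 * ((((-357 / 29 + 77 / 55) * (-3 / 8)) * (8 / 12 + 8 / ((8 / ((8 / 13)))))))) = 377 / 31640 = 0.01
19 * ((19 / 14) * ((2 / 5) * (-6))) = -2166 / 35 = -61.89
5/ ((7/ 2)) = 10/ 7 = 1.43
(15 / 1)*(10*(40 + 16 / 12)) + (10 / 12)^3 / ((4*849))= 4547923325 / 733536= 6200.00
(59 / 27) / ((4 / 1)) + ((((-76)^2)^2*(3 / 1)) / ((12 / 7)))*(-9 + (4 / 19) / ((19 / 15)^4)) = -1068434405023 / 2052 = -520679534.61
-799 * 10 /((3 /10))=-79900 /3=-26633.33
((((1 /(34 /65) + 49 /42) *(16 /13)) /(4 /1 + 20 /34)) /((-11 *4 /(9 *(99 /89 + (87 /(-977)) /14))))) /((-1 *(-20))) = -211381503 /22630387780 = -0.01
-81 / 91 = -0.89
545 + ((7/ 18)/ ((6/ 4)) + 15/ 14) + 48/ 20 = 1037101/ 1890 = 548.73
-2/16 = -1/8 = -0.12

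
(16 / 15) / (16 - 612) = -4 / 2235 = -0.00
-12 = -12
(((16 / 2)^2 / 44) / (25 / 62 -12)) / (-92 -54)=496 / 577357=0.00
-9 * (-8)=72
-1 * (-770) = 770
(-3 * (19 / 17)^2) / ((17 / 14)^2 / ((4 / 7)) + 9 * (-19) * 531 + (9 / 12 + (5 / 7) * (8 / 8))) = 40432 / 979638617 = 0.00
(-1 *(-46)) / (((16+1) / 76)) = 3496 / 17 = 205.65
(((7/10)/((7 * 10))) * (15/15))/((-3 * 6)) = -1/1800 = -0.00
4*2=8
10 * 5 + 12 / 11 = 562 / 11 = 51.09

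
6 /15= 2 /5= 0.40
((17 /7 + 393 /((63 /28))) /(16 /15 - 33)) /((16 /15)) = -278925 /53648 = -5.20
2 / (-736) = -1 / 368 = -0.00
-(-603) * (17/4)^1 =10251/4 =2562.75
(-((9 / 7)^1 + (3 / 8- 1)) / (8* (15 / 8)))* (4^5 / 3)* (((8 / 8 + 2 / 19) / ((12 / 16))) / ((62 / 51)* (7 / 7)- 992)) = 161024 / 7200525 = 0.02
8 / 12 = 2 / 3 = 0.67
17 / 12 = 1.42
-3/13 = -0.23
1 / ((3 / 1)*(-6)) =-1 / 18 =-0.06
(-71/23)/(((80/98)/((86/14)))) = -21371/920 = -23.23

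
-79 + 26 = -53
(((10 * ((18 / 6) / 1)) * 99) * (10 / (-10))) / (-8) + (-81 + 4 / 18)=10457 / 36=290.47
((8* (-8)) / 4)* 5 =-80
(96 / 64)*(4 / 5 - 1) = -3 / 10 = -0.30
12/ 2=6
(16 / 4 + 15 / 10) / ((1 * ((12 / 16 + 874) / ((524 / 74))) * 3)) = 0.01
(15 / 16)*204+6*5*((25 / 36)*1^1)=2545 / 12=212.08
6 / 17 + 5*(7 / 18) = 703 / 306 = 2.30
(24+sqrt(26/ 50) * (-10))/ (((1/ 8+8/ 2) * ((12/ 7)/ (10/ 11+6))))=8512/ 363 - 2128 * sqrt(13)/ 1089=16.40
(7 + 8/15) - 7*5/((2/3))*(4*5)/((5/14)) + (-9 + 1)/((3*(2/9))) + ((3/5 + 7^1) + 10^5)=1455947/15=97063.13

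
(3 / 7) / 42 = 1 / 98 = 0.01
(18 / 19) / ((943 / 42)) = 756 / 17917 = 0.04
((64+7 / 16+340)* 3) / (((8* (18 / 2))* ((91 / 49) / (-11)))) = -166089 / 1664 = -99.81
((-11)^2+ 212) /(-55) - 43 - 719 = -42243 /55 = -768.05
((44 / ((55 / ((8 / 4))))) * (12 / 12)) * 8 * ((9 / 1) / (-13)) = -576 / 65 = -8.86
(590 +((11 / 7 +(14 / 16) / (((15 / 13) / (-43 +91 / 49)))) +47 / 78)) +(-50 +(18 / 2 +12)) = 1452289 / 2730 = 531.97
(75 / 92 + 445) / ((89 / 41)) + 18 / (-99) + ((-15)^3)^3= -3462516473706111 / 90068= -38443359169.81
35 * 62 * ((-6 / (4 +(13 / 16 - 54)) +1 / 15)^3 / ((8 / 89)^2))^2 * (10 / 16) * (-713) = -1184215094511536248196677505329529 / 1773682491929320224368640000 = -667659.01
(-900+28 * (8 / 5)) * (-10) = 8552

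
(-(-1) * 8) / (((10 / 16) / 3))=38.40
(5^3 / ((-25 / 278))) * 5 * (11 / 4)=-38225 / 2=-19112.50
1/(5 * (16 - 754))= -1/3690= -0.00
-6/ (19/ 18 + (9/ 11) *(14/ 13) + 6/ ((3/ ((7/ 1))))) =-0.38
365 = 365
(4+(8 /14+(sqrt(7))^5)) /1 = 32 /7+49 * sqrt(7) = 134.21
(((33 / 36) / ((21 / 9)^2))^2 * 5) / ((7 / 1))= 5445 / 268912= 0.02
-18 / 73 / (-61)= 18 / 4453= 0.00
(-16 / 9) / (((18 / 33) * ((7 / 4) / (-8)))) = 2816 / 189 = 14.90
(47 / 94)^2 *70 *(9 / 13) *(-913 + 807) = -1284.23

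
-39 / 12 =-13 / 4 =-3.25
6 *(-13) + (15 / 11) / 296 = -78.00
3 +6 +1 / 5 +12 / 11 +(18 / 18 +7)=1006 / 55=18.29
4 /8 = 0.50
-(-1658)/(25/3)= 4974/25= 198.96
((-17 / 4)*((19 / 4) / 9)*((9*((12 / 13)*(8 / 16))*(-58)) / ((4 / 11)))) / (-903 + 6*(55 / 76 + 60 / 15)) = -1957703 / 1152216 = -1.70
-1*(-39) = 39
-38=-38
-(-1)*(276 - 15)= 261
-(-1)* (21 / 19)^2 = 441 / 361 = 1.22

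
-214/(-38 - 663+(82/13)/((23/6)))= 0.31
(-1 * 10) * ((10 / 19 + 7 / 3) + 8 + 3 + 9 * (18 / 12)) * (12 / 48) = -68.40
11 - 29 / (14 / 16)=-155 / 7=-22.14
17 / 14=1.21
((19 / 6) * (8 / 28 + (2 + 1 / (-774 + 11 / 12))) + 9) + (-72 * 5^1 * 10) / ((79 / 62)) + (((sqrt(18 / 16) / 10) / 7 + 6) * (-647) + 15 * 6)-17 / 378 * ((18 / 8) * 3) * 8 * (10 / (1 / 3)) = -6683.74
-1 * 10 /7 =-10 /7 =-1.43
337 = 337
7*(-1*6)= -42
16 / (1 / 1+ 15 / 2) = 32 / 17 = 1.88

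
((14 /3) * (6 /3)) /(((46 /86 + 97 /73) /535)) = 4702222 /1755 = 2679.33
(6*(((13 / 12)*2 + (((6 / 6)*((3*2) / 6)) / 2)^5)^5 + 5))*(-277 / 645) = -127141846829887 / 876525649920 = -145.05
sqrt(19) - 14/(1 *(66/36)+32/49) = -4116/731+sqrt(19) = -1.27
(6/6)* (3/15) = 1/5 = 0.20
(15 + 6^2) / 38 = 51 / 38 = 1.34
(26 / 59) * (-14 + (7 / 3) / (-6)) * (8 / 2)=-13468 / 531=-25.36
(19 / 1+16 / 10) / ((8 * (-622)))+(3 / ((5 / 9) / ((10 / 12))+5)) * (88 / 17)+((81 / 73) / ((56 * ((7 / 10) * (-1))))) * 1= 69650145461 / 25719774640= 2.71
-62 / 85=-0.73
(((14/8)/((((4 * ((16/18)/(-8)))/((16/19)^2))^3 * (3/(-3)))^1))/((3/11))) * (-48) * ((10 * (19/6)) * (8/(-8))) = 98099527680/2476099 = 39618.58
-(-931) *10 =9310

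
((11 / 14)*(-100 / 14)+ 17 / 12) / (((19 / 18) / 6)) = -22203 / 931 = -23.85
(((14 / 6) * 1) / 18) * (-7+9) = 7 / 27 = 0.26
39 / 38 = 1.03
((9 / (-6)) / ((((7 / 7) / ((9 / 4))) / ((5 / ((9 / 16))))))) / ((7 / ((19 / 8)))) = -285 / 28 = -10.18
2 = 2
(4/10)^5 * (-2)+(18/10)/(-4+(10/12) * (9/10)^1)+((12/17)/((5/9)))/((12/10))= 334606/690625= 0.48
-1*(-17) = 17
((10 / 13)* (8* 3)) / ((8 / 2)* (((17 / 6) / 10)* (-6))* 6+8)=-300 / 533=-0.56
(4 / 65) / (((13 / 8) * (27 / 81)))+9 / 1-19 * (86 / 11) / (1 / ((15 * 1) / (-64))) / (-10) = 3350409 / 594880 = 5.63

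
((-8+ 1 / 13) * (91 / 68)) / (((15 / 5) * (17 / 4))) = -721 / 867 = -0.83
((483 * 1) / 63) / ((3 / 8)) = 184 / 9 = 20.44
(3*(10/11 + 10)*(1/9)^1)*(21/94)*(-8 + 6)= -1.62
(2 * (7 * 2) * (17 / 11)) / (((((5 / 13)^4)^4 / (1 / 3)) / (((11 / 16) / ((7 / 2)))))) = 11312082356114057297 / 915527343750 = 12355810.49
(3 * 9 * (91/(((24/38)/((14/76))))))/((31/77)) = 441441/248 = 1780.00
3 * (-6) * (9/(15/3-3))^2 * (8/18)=-162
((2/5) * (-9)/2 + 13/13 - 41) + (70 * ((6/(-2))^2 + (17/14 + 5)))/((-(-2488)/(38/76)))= -1034659/24880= -41.59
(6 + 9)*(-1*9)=-135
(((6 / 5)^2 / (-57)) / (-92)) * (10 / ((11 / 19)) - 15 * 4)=-282 / 24035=-0.01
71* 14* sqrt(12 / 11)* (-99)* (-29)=2980669.73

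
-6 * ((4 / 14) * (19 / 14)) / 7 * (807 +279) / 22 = -61902 / 3773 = -16.41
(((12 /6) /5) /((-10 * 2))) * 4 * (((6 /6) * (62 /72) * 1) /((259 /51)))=-527 /38850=-0.01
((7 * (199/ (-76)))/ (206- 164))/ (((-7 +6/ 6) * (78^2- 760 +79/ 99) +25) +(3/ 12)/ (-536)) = 586652/ 42914765587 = 0.00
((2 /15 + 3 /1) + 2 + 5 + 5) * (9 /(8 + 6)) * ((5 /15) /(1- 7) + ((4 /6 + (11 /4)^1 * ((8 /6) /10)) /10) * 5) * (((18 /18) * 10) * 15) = 18841 /28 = 672.89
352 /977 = 0.36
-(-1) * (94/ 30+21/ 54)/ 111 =317/ 9990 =0.03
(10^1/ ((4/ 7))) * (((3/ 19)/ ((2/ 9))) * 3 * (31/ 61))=87885/ 4636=18.96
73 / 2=36.50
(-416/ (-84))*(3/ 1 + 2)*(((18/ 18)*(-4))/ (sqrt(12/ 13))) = -1040*sqrt(39)/ 63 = -103.09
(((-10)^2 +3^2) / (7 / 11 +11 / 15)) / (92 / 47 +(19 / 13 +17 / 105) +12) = 104893425 / 20537072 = 5.11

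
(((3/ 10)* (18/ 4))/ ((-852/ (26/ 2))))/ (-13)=9/ 5680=0.00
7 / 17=0.41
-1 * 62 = -62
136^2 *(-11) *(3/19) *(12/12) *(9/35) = -5493312/665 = -8260.62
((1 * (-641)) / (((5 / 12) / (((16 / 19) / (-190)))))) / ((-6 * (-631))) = 10256 / 5694775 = 0.00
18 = 18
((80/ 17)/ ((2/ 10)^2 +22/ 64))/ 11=64000/ 57409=1.11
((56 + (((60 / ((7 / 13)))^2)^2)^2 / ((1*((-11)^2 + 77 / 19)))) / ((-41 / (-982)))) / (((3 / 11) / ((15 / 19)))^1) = 59174985944938619986512560 / 4490779979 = 13176995137070958.24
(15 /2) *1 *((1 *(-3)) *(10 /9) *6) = -150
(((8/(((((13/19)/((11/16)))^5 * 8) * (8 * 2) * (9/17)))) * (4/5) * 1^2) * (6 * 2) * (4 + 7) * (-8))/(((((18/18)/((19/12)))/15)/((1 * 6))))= -1416859015834097/97332232192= -14556.94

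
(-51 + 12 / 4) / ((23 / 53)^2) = -134832 / 529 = -254.88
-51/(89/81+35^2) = -0.04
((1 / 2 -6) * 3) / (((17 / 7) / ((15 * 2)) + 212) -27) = -3465 / 38867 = -0.09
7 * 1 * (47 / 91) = 47 / 13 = 3.62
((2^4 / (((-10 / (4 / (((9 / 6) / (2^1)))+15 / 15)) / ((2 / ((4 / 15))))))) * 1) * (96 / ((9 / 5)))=-4053.33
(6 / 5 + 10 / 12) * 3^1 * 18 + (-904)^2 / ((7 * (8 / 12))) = 6132963 / 35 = 175227.51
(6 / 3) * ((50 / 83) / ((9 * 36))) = 25 / 6723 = 0.00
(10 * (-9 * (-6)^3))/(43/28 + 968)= 181440/9049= 20.05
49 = 49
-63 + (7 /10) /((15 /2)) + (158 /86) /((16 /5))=-3216359 /51600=-62.33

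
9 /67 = 0.13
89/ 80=1.11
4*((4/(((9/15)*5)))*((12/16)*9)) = 36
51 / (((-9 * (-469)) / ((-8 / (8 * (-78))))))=17 / 109746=0.00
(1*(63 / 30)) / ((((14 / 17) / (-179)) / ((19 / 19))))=-9129 / 20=-456.45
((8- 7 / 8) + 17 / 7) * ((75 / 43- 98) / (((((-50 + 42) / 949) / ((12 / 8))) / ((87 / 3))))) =182824617495 / 38528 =4745240.28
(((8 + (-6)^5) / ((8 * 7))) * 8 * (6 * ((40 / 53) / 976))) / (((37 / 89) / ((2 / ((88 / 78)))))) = -21.95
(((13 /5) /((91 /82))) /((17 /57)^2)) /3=88806 /10115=8.78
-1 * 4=-4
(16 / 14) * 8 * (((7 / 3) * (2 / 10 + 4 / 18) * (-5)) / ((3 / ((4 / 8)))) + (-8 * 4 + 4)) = -21344 / 81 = -263.51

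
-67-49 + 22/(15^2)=-115.90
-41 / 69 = -0.59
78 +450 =528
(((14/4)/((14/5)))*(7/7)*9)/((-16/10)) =-225/32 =-7.03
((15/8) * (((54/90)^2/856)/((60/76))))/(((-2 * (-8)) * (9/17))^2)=5491/394444800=0.00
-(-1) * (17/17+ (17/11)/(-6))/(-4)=-49/264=-0.19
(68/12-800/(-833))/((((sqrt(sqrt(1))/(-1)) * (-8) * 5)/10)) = 16561/9996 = 1.66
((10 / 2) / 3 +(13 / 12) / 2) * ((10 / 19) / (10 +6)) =265 / 3648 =0.07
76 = 76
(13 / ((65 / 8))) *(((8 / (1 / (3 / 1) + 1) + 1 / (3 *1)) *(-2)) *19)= -5776 / 15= -385.07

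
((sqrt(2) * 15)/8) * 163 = 2445 * sqrt(2)/8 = 432.22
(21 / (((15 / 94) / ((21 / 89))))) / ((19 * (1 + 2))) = 4606 / 8455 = 0.54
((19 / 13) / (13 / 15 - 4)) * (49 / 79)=-13965 / 48269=-0.29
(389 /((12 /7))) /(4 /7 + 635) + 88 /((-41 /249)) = -1169056355 /2188908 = -534.08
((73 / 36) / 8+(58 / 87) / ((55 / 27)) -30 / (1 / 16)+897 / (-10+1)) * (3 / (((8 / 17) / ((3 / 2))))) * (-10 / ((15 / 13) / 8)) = 2027171341 / 5280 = 383933.97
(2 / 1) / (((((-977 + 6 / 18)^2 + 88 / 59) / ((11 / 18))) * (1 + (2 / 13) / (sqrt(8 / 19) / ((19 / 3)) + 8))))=480909 * sqrt(38) / 9757350336889988 + 6133167469 / 4878675168444994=0.00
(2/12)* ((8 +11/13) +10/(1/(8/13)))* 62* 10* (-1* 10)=-15500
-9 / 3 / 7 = -3 / 7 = -0.43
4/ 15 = 0.27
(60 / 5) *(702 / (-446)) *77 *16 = -5189184 / 223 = -23269.88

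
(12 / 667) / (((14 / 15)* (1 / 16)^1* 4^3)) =45 / 9338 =0.00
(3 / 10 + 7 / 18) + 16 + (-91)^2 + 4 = 373576 / 45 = 8301.69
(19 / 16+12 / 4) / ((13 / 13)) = 67 / 16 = 4.19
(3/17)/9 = 0.02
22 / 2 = 11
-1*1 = -1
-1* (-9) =9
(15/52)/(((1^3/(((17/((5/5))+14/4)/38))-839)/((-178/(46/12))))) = 54735/3420859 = 0.02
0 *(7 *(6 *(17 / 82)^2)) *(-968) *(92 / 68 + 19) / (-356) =0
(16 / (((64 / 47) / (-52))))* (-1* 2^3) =4888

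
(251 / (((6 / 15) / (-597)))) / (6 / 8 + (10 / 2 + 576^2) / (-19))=28470930 / 1327067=21.45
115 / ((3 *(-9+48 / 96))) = -230 / 51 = -4.51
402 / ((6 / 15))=1005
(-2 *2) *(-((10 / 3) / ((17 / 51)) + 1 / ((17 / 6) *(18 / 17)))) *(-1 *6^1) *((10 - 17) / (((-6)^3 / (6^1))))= -434 / 9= -48.22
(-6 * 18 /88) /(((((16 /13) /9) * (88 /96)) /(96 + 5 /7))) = -6415929 /6776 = -946.86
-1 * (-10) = 10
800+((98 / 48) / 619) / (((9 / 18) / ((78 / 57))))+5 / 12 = 112965679 / 141132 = 800.43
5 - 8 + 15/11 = -18/11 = -1.64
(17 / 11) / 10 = 0.15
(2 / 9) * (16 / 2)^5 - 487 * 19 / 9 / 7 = 149833 / 21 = 7134.90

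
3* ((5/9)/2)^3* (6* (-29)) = -3625/324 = -11.19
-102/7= -14.57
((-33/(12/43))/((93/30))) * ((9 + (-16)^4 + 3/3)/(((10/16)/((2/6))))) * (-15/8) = 77508145/31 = 2500262.74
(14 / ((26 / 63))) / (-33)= -147 / 143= -1.03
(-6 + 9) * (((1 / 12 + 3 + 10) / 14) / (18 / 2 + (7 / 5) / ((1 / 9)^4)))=785 / 2574432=0.00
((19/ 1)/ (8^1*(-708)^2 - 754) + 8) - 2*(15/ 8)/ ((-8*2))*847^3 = 18272011310409511/ 128299456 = 142416904.02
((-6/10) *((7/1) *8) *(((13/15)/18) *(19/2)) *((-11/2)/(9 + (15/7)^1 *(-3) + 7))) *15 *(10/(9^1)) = 266266/1809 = 147.19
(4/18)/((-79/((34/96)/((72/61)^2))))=-63257/88459776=-0.00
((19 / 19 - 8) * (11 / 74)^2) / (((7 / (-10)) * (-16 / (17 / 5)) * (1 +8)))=-2057 / 394272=-0.01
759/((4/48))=9108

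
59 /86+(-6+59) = 4617 /86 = 53.69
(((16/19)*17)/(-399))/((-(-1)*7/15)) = -1360/17689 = -0.08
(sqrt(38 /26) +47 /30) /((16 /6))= 3 *sqrt(247) /104 +47 /80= 1.04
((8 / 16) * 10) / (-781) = -5 / 781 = -0.01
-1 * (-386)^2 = -148996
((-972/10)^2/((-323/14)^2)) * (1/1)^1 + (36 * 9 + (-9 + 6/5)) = 871015161/2608225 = 333.95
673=673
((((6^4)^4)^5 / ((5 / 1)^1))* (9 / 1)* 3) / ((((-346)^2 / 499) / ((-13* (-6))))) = 46946038634519461626188800447151611382829037283186315564021434023936 / 149645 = 313716052220384654523631300000000000000000000000000000000000000.00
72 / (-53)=-72 / 53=-1.36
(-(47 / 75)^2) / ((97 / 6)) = -4418 / 181875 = -0.02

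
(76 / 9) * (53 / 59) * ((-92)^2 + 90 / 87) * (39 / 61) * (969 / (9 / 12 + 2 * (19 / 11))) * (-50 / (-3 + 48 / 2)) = -22527545.69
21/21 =1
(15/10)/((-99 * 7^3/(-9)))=3/7546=0.00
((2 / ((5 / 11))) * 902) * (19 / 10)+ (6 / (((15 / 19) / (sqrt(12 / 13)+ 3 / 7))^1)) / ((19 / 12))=48 * sqrt(39) / 65+ 1319986 / 175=7547.39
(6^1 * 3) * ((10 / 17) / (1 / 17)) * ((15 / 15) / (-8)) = -45 / 2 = -22.50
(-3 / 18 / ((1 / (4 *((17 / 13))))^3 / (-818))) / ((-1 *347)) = -128602688 / 2287077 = -56.23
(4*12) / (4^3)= 3 / 4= 0.75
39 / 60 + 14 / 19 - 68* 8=-206193 / 380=-542.61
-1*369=-369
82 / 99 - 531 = -52487 / 99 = -530.17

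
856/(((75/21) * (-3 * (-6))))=2996/225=13.32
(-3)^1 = -3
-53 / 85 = -0.62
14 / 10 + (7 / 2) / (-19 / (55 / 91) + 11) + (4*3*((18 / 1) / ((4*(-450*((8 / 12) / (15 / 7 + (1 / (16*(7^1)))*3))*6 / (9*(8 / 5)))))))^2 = 29014603601 / 13769000000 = 2.11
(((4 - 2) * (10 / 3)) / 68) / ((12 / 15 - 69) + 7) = -25 / 15606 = -0.00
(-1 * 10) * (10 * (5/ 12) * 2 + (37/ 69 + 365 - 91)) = -65060/ 23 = -2828.70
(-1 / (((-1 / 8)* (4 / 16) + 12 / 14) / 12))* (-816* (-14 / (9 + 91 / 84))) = -368492544 / 22385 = -16461.58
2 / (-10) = -1 / 5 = -0.20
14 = 14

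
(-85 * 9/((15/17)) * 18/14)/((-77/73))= 569619/539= 1056.81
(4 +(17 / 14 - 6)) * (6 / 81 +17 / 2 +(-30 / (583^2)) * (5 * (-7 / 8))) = -314751389 / 46719288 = -6.74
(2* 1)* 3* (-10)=-60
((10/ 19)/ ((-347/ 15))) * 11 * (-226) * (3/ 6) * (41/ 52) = 3822225/ 171418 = 22.30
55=55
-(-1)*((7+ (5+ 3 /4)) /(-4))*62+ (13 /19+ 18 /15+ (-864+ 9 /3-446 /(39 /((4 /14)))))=-219930499 /207480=-1060.01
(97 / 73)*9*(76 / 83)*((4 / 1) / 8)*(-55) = -301.13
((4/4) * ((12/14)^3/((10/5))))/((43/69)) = 7452/14749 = 0.51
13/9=1.44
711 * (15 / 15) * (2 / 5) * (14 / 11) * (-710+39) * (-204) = 247735152 / 5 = 49547030.40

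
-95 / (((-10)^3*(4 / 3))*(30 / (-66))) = -627 / 4000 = -0.16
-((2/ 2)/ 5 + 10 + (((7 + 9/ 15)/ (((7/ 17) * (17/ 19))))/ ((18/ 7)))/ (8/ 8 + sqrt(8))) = -2852/ 315 - 722 * sqrt(2)/ 315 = -12.30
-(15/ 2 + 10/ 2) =-25/ 2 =-12.50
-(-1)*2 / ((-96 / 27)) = -9 / 16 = -0.56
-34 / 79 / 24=-17 / 948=-0.02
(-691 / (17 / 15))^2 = 107433225 / 289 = 371741.26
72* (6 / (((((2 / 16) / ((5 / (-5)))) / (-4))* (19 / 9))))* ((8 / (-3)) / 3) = -110592 / 19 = -5820.63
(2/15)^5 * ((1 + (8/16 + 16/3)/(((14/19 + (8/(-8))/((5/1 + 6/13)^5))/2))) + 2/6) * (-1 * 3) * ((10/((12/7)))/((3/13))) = -0.05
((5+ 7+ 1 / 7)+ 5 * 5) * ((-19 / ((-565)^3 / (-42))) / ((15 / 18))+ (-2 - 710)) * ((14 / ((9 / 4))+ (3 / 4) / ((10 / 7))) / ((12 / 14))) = -5068812428598919 / 24348886875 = -208174.30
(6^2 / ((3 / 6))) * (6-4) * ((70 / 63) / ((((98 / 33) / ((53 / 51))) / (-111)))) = -5177040 / 833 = -6214.93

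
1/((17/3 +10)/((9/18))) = 0.03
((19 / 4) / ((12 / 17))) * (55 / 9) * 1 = 17765 / 432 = 41.12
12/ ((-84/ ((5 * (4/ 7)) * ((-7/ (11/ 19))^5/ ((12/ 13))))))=55204627205/ 483153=114259.10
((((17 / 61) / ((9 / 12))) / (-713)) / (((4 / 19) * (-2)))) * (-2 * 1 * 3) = -323 / 43493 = -0.01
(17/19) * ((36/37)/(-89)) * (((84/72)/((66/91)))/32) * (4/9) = -10829/49553064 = -0.00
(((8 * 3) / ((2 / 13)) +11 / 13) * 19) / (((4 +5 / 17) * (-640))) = -658597 / 607360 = -1.08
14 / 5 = 2.80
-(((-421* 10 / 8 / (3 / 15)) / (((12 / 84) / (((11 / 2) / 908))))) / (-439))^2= -656788680625 / 10169057698816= -0.06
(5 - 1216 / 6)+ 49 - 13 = -485 / 3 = -161.67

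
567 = 567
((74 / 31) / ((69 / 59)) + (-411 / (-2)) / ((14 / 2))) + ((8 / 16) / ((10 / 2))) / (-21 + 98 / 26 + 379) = 11055121972 / 352090095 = 31.40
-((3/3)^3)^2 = -1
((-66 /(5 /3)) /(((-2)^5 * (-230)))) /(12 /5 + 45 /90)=-99 /53360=-0.00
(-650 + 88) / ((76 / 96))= -709.89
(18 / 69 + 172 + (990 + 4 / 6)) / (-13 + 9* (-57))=-40121 / 18147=-2.21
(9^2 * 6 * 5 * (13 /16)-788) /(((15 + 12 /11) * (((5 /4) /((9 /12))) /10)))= 104401 /236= 442.38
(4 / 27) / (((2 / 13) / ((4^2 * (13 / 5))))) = 5408 / 135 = 40.06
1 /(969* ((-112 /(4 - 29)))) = 25 /108528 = 0.00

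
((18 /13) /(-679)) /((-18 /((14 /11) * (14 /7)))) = 4 /13871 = 0.00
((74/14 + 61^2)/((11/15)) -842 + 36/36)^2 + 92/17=1812272098621/100793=17980138.49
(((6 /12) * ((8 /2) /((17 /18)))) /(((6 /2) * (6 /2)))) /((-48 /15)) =-0.07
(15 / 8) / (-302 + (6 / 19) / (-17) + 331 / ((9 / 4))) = -43605 / 3602528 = -0.01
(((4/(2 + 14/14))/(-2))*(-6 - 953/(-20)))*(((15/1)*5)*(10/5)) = -4165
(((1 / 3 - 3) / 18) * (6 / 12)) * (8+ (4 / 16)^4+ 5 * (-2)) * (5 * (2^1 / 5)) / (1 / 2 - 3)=-511 / 4320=-0.12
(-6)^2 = 36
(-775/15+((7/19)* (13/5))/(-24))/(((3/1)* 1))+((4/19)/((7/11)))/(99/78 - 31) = -70924449/4112360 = -17.25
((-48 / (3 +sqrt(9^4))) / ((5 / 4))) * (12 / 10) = -96 / 175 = -0.55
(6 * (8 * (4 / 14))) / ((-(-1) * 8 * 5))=12 / 35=0.34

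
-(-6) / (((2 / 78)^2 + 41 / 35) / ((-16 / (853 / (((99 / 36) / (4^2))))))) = -1756755 / 106447576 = -0.02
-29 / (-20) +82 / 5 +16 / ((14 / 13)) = 4579 / 140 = 32.71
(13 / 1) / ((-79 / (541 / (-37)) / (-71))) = -499343 / 2923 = -170.83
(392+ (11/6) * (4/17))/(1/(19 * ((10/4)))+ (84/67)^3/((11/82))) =3145173431345/117906414123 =26.68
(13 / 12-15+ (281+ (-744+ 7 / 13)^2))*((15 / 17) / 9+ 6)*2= 348782875295 / 51714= 6744457.50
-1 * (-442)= 442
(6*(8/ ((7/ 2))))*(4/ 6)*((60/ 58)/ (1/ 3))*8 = 46080/ 203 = 227.00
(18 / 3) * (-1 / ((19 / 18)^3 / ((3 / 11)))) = -104976 / 75449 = -1.39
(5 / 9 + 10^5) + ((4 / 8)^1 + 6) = 1800127 / 18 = 100007.06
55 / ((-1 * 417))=-55 / 417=-0.13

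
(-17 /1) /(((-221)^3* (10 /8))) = 4 /3174665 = 0.00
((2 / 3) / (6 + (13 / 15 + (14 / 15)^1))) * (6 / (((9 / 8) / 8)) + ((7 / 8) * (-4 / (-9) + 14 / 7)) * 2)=325 / 81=4.01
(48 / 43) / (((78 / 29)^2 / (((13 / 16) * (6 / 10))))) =841 / 11180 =0.08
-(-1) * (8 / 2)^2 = 16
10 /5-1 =1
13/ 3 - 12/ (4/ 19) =-52.67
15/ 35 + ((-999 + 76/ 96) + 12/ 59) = -9887977/ 9912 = -997.58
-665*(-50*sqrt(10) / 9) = 33250*sqrt(10) / 9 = 11682.86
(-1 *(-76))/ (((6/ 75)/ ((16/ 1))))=15200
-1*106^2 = -11236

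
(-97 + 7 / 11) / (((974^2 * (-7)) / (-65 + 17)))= -12720 / 18262013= -0.00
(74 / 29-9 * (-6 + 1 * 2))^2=1249924 / 841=1486.24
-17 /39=-0.44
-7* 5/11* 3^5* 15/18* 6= -42525/11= -3865.91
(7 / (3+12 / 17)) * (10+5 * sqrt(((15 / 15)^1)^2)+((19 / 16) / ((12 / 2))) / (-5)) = 122077 / 4320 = 28.26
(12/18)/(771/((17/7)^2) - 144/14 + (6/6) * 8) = 4046/779487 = 0.01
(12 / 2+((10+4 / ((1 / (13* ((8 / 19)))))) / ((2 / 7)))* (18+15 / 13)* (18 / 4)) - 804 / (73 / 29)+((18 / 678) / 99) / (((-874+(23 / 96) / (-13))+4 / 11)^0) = 9308.39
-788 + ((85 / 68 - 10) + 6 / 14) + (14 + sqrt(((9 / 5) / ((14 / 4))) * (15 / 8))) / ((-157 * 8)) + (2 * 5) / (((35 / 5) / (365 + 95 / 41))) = -24475499 / 90118 - 3 * sqrt(21) / 17584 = -271.59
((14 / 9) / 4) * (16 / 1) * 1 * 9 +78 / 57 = 1090 / 19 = 57.37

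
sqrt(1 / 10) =sqrt(10) / 10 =0.32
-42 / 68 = -21 / 34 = -0.62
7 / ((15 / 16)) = 112 / 15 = 7.47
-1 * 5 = -5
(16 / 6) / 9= 8 / 27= 0.30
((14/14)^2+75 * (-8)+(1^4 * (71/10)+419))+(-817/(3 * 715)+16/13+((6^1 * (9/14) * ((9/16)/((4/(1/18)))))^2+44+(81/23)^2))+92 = -4308211250699/182191865856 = -23.65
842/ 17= 49.53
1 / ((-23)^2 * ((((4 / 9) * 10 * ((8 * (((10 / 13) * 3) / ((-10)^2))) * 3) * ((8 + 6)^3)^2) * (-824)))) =-13 / 105027027976192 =-0.00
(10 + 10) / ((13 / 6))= 120 / 13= 9.23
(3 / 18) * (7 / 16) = 7 / 96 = 0.07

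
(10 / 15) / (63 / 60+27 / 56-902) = -560 / 756393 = -0.00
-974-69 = -1043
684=684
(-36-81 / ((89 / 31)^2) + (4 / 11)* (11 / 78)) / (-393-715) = 14141041 / 342282252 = 0.04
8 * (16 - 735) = -5752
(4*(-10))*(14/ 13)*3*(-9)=15120/ 13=1163.08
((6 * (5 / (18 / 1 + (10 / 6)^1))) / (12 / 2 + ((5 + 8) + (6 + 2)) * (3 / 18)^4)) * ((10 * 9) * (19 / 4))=16621200 / 153341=108.39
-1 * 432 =-432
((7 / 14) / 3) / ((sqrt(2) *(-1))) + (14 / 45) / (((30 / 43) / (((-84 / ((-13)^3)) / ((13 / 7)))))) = 58996 / 6426225 - sqrt(2) / 12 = -0.11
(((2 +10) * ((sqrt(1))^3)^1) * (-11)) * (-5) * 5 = 3300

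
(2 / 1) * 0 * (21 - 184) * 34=0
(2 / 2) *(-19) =-19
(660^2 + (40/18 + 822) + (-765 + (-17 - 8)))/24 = 980177/54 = 18151.43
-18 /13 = -1.38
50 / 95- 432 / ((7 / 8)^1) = -65594 / 133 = -493.19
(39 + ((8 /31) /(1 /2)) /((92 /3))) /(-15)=-9273 /3565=-2.60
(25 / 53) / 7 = 25 / 371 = 0.07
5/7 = 0.71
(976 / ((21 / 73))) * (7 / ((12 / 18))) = 35624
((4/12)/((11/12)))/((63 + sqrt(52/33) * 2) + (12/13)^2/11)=237805308/41185078795 - 456976 * sqrt(429)/41185078795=0.01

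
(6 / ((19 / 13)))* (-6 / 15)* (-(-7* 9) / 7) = -1404 / 95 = -14.78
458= 458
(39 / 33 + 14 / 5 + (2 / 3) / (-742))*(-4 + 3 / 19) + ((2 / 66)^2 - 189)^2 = 1492404890901508 / 41797785645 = 35705.36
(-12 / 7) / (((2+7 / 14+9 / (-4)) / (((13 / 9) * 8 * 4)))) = -6656 / 21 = -316.95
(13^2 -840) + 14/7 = -669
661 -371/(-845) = 558916/845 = 661.44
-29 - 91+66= -54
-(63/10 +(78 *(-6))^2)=-2190303/10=-219030.30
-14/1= -14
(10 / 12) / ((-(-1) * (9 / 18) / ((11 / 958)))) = 55 / 2874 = 0.02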